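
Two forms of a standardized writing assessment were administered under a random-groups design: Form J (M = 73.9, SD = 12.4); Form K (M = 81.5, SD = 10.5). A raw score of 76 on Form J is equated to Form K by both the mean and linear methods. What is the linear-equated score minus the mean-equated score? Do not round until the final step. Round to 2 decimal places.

-0.32

Mean-equated: 76 + (81.5 − 73.9) = 83.60
Linear-equated: (10.5/12.4)(76 − 73.9) + 81.5 = 83.278
Difference = 83.278 − 83.60 = -0.32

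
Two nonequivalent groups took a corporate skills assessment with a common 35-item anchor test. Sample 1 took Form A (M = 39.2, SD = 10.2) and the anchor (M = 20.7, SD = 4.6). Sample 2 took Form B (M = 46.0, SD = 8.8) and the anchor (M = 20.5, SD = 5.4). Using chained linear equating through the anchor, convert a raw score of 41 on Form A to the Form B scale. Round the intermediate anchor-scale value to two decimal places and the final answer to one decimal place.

47.6

Form A → anchor (Sample 1): v = (4.6/10.2)(41 − 39.2) + 20.7 = 21.51
anchor → Form B (Sample 2): y = (8.8/5.4)(21.51 − 20.5) + 46.0 = 47.6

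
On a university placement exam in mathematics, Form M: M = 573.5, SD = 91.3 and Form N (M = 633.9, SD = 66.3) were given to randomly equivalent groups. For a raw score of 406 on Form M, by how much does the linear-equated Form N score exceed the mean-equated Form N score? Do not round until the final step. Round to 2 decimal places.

Mean-equated: 406 + (633.9 − 573.5) = 466.40
Linear-equated: (66.3/91.3)(406 − 573.5) + 633.9 = 512.265
Difference = 512.265 − 466.40 = 45.87

45.87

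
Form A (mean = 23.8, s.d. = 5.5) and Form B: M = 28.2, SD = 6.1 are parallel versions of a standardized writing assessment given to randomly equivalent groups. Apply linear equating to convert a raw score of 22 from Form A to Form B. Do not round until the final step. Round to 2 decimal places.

Linear equating: y = (SD_Y/SD_X)(x − M_X) + M_Y
y = (6.1/5.5)(22 − 23.8) + 28.2
y = 1.109091 × -1.8 + 28.2 = -1.9964 + 28.2 = 26.20

26.20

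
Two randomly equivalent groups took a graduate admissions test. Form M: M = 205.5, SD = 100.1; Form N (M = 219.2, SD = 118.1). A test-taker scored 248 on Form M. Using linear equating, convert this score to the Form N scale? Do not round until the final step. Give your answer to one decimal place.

Linear equating: y = (SD_Y/SD_X)(x − M_X) + M_Y
y = (118.1/100.1)(248 − 205.5) + 219.2
y = 1.179820 × 42.5 + 219.2 = 50.1424 + 219.2 = 269.3

269.3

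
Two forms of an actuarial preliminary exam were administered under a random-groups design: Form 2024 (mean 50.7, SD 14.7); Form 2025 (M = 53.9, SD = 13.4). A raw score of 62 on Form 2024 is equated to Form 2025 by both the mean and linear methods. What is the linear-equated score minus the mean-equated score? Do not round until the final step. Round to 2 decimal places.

-1.00

Mean-equated: 62 + (53.9 − 50.7) = 65.20
Linear-equated: (13.4/14.7)(62 − 50.7) + 53.9 = 64.201
Difference = 64.201 − 65.20 = -1.00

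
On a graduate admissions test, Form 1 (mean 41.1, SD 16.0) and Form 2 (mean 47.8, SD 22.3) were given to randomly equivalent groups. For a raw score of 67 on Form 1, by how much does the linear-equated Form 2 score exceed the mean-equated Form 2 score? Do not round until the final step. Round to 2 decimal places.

10.20

Mean-equated: 67 + (47.8 − 41.1) = 73.70
Linear-equated: (22.3/16.0)(67 − 41.1) + 47.8 = 83.898
Difference = 83.898 − 73.70 = 10.20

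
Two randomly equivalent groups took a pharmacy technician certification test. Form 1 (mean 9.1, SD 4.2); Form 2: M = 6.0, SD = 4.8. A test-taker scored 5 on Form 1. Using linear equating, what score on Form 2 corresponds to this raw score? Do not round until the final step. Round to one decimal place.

1.3

Linear equating: y = (SD_Y/SD_X)(x − M_X) + M_Y
y = (4.8/4.2)(5 − 9.1) + 6.0
y = 1.142857 × -4.1 + 6.0 = -4.6857 + 6.0 = 1.3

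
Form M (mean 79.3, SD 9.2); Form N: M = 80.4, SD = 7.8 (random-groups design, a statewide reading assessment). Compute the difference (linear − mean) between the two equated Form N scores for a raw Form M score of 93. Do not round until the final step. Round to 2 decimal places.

Mean-equated: 93 + (80.4 − 79.3) = 94.10
Linear-equated: (7.8/9.2)(93 − 79.3) + 80.4 = 92.015
Difference = 92.015 − 94.10 = -2.08

-2.08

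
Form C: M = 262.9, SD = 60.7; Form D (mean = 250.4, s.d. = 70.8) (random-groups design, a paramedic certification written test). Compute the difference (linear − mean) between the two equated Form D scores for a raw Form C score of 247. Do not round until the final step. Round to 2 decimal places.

-2.65

Mean-equated: 247 + (250.4 − 262.9) = 234.50
Linear-equated: (70.8/60.7)(247 − 262.9) + 250.4 = 231.854
Difference = 231.854 − 234.50 = -2.65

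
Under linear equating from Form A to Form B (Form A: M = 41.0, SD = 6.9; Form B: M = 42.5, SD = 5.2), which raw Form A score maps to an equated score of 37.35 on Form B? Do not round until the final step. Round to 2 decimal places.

34.17

Invert y = (SD_Y/SD_X)(x − M_X) + M_Y:
x = (SD_X/SD_Y)(y − M_Y) + M_X = (6.9/5.2)(37.35 − 42.5) + 41.0
x = 1.326923 × -5.150 + 41.0 = 34.17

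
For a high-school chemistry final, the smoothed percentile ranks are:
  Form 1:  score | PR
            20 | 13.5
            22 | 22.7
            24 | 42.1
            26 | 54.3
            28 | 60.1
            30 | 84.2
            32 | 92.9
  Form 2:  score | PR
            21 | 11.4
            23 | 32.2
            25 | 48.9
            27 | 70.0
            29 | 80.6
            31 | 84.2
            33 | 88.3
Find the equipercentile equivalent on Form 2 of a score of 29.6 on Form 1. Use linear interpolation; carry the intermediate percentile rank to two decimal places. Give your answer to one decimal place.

28.8

PR of 29.6 on Form 1: 60.1 + (29.6 − 28)/(30 − 28) × (84.2 − 60.1) = 79.38
On Form 2, PR 79.38 falls between score 27 (PR 70.0) and 29 (PR 80.6).
Interpolate: 27 + (79.38 − 70.0)/(80.6 − 70.0) × (29 − 27) = 28.8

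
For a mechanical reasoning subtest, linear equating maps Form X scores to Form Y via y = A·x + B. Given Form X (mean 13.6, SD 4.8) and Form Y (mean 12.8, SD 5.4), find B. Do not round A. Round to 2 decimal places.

A = SD_Y / SD_X = 5.4 / 4.8 = 1.125000
B = M_Y − A·M_X = 12.8 − 1.125000 × 13.6 = -2.50

-2.50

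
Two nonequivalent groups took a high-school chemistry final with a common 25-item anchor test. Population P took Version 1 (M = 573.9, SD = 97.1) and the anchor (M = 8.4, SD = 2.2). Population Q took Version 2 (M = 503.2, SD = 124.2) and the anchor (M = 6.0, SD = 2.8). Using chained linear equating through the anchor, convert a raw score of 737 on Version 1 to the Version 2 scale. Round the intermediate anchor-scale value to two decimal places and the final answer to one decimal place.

Version 1 → anchor (Population P): v = (2.2/97.1)(737 − 573.9) + 8.4 = 12.10
anchor → Version 2 (Population Q): y = (124.2/2.8)(12.10 − 6.0) + 503.2 = 773.8

773.8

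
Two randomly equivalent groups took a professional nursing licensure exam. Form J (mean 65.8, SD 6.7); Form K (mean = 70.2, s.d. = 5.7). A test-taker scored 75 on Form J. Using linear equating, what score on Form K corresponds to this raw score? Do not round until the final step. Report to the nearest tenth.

Linear equating: y = (SD_Y/SD_X)(x − M_X) + M_Y
y = (5.7/6.7)(75 − 65.8) + 70.2
y = 0.850746 × 9.2 + 70.2 = 7.8269 + 70.2 = 78.0

78.0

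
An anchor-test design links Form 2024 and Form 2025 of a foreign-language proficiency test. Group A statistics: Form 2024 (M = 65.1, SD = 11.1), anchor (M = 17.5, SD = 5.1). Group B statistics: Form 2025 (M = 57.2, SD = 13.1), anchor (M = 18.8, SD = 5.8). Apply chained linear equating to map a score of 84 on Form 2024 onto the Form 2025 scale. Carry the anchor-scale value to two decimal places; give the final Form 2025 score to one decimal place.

73.9

Form 2024 → anchor (Group A): v = (5.1/11.1)(84 − 65.1) + 17.5 = 26.18
anchor → Form 2025 (Group B): y = (13.1/5.8)(26.18 − 18.8) + 57.2 = 73.9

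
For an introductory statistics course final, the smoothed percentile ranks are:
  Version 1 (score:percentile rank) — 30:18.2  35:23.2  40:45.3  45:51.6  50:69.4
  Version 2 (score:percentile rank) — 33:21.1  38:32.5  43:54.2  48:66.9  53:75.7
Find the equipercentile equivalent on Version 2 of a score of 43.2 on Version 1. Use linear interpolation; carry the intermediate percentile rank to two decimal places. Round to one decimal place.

PR of 43.2 on Version 1: 45.3 + (43.2 − 40)/(45 − 40) × (51.6 − 45.3) = 49.33
On Version 2, PR 49.33 falls between score 38 (PR 32.5) and 43 (PR 54.2).
Interpolate: 38 + (49.33 − 32.5)/(54.2 − 32.5) × (43 − 38) = 41.9

41.9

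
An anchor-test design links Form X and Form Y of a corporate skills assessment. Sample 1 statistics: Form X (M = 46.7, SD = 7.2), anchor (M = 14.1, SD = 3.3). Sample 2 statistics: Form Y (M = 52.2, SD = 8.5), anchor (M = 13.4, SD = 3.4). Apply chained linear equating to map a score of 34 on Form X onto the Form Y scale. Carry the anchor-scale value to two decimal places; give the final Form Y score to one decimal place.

Form X → anchor (Sample 1): v = (3.3/7.2)(34 − 46.7) + 14.1 = 8.28
anchor → Form Y (Sample 2): y = (8.5/3.4)(8.28 − 13.4) + 52.2 = 39.4

39.4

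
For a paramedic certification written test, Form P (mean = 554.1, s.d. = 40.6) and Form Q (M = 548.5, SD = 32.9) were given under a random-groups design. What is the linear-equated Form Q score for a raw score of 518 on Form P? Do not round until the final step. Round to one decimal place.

519.2

Linear equating: y = (SD_Y/SD_X)(x − M_X) + M_Y
y = (32.9/40.6)(518 − 554.1) + 548.5
y = 0.810345 × -36.1 + 548.5 = -29.2534 + 548.5 = 519.2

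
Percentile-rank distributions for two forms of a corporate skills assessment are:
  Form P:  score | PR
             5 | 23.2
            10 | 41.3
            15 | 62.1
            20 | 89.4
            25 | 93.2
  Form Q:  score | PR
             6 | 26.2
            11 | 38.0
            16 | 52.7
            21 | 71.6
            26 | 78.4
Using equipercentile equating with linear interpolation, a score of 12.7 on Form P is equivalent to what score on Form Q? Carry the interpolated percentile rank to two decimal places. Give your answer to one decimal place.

15.9

PR of 12.7 on Form P: 41.3 + (12.7 − 10)/(15 − 10) × (62.1 − 41.3) = 52.53
On Form Q, PR 52.53 falls between score 11 (PR 38.0) and 16 (PR 52.7).
Interpolate: 11 + (52.53 − 38.0)/(52.7 − 38.0) × (16 − 11) = 15.9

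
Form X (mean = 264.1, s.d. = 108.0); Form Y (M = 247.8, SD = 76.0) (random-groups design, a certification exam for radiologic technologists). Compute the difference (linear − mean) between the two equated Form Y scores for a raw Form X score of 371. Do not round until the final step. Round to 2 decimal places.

Mean-equated: 371 + (247.8 − 264.1) = 354.70
Linear-equated: (76.0/108.0)(371 − 264.1) + 247.8 = 323.026
Difference = 323.026 − 354.70 = -31.67

-31.67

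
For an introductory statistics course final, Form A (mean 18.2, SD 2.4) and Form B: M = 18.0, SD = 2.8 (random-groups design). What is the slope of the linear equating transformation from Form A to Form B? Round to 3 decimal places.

A = SD_Y / SD_X = 2.8 / 2.4 = 1.167

1.167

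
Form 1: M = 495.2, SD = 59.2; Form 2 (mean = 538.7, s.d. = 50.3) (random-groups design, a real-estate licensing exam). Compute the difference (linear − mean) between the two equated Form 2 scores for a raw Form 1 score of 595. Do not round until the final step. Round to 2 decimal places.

Mean-equated: 595 + (538.7 − 495.2) = 638.50
Linear-equated: (50.3/59.2)(595 − 495.2) + 538.7 = 623.496
Difference = 623.496 − 638.50 = -15.00

-15.00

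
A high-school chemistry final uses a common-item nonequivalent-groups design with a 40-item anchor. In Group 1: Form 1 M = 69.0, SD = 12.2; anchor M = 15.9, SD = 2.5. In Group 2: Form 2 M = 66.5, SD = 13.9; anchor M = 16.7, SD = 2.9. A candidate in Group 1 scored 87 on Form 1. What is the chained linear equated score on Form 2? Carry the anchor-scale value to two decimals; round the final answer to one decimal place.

80.4

Form 1 → anchor (Group 1): v = (2.5/12.2)(87 − 69.0) + 15.9 = 19.59
anchor → Form 2 (Group 2): y = (13.9/2.9)(19.59 − 16.7) + 66.5 = 80.4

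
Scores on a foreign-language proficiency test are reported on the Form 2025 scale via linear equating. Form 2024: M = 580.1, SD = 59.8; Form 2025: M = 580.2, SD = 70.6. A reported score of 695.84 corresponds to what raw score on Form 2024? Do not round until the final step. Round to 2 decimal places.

678.05

Invert y = (SD_Y/SD_X)(x − M_X) + M_Y:
x = (SD_X/SD_Y)(y − M_Y) + M_X = (59.8/70.6)(695.84 − 580.2) + 580.1
x = 0.847025 × 115.640 + 580.1 = 678.05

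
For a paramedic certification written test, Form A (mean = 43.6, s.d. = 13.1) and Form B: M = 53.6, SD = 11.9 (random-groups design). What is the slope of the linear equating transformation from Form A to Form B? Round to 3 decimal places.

0.908

A = SD_Y / SD_X = 11.9 / 13.1 = 0.908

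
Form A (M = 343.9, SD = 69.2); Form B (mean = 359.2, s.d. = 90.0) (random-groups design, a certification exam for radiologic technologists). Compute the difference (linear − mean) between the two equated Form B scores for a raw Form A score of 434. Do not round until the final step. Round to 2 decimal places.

27.08

Mean-equated: 434 + (359.2 − 343.9) = 449.30
Linear-equated: (90.0/69.2)(434 − 343.9) + 359.2 = 476.382
Difference = 476.382 − 449.30 = 27.08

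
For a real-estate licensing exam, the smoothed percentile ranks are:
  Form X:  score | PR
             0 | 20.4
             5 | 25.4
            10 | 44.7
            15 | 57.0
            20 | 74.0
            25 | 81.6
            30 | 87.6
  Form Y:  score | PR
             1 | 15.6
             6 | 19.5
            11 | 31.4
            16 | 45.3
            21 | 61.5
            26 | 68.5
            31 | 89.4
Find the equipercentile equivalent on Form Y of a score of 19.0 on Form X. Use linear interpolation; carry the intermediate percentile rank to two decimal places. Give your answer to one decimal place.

26.5

PR of 19.0 on Form X: 57.0 + (19.0 − 15)/(20 − 15) × (74.0 − 57.0) = 70.60
On Form Y, PR 70.60 falls between score 26 (PR 68.5) and 31 (PR 89.4).
Interpolate: 26 + (70.60 − 68.5)/(89.4 − 68.5) × (31 − 26) = 26.5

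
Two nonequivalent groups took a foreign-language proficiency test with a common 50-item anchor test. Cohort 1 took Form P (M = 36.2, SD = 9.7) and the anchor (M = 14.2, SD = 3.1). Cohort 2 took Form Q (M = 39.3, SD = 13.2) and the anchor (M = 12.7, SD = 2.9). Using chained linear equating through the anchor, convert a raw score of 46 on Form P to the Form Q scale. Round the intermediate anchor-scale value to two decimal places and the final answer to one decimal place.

60.4

Form P → anchor (Cohort 1): v = (3.1/9.7)(46 − 36.2) + 14.2 = 17.33
anchor → Form Q (Cohort 2): y = (13.2/2.9)(17.33 − 12.7) + 39.3 = 60.4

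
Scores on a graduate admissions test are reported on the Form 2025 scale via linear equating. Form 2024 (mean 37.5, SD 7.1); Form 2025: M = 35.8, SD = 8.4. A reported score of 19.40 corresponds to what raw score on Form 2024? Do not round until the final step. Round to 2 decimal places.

23.64

Invert y = (SD_Y/SD_X)(x − M_X) + M_Y:
x = (SD_X/SD_Y)(y − M_Y) + M_X = (7.1/8.4)(19.40 − 35.8) + 37.5
x = 0.845238 × -16.400 + 37.5 = 23.64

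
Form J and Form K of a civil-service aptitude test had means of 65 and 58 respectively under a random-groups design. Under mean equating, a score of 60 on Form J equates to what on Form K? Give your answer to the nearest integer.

Mean equating: y = x + (M_Y − M_X) = 60 + (58 − 65) = 53

53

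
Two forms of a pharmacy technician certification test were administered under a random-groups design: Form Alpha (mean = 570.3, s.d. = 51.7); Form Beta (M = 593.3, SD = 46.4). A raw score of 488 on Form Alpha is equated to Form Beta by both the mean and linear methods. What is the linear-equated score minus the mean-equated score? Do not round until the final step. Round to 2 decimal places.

Mean-equated: 488 + (593.3 − 570.3) = 511.00
Linear-equated: (46.4/51.7)(488 − 570.3) + 593.3 = 519.437
Difference = 519.437 − 511.00 = 8.44

8.44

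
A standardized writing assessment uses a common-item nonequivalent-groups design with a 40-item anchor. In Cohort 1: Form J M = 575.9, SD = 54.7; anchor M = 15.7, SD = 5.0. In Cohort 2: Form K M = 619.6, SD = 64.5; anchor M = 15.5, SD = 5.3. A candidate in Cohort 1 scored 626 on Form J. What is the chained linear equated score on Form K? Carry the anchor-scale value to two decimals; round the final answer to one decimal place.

677.8

Form J → anchor (Cohort 1): v = (5.0/54.7)(626 − 575.9) + 15.7 = 20.28
anchor → Form K (Cohort 2): y = (64.5/5.3)(20.28 − 15.5) + 619.6 = 677.8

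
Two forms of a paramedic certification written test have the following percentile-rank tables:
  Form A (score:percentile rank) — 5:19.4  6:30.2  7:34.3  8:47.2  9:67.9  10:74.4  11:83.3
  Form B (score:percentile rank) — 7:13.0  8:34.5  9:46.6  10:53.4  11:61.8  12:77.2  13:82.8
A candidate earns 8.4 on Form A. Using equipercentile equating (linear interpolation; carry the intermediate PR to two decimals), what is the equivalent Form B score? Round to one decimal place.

PR of 8.4 on Form A: 47.2 + (8.4 − 8)/(9 − 8) × (67.9 − 47.2) = 55.48
On Form B, PR 55.48 falls between score 10 (PR 53.4) and 11 (PR 61.8).
Interpolate: 10 + (55.48 − 53.4)/(61.8 − 53.4) × (11 − 10) = 10.2

10.2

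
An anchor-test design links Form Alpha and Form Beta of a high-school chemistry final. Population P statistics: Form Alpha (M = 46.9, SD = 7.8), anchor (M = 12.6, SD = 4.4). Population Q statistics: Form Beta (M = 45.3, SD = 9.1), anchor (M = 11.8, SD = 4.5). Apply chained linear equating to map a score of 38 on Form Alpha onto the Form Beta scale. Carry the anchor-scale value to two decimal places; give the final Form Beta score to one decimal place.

36.8

Form Alpha → anchor (Population P): v = (4.4/7.8)(38 − 46.9) + 12.6 = 7.58
anchor → Form Beta (Population Q): y = (9.1/4.5)(7.58 − 11.8) + 45.3 = 36.8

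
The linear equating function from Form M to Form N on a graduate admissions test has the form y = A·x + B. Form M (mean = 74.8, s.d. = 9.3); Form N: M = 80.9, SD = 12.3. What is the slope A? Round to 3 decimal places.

A = SD_Y / SD_X = 12.3 / 9.3 = 1.323

1.323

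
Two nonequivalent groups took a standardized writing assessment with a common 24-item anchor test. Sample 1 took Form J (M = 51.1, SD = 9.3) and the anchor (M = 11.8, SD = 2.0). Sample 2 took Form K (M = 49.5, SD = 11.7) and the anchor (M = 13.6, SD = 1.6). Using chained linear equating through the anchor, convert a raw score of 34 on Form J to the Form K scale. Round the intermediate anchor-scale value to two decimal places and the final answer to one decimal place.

Form J → anchor (Sample 1): v = (2.0/9.3)(34 − 51.1) + 11.8 = 8.12
anchor → Form K (Sample 2): y = (11.7/1.6)(8.12 − 13.6) + 49.5 = 9.4

9.4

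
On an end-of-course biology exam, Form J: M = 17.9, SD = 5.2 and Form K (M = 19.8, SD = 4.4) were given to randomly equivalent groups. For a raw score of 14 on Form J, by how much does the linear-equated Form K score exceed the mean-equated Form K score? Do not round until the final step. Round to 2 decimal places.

Mean-equated: 14 + (19.8 − 17.9) = 15.90
Linear-equated: (4.4/5.2)(14 − 17.9) + 19.8 = 16.500
Difference = 16.500 − 15.90 = 0.60

0.60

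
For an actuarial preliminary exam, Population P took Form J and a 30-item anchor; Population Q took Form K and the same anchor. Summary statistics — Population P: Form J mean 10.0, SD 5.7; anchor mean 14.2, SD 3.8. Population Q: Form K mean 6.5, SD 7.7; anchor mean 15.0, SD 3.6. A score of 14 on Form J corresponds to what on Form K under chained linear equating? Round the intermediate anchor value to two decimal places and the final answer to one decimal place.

Form J → anchor (Population P): v = (3.8/5.7)(14 − 10.0) + 14.2 = 16.87
anchor → Form K (Population Q): y = (7.7/3.6)(16.87 − 15.0) + 6.5 = 10.5

10.5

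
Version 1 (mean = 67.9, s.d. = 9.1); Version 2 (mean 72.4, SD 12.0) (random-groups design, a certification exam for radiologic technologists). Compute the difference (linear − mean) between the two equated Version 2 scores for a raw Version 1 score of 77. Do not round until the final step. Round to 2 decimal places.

2.90

Mean-equated: 77 + (72.4 − 67.9) = 81.50
Linear-equated: (12.0/9.1)(77 − 67.9) + 72.4 = 84.400
Difference = 84.400 − 81.50 = 2.90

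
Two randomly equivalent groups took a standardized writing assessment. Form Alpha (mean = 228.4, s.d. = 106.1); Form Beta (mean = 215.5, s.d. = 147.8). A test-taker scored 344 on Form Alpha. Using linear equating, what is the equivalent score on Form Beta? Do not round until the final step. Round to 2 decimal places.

376.53

Linear equating: y = (SD_Y/SD_X)(x − M_X) + M_Y
y = (147.8/106.1)(344 − 228.4) + 215.5
y = 1.393025 × 115.6 + 215.5 = 161.0337 + 215.5 = 376.53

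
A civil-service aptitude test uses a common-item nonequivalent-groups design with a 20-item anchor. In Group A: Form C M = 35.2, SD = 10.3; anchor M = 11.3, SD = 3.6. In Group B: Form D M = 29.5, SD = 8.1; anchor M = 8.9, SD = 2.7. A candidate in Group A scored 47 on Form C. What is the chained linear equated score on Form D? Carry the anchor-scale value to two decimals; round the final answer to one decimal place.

Form C → anchor (Group A): v = (3.6/10.3)(47 − 35.2) + 11.3 = 15.42
anchor → Form D (Group B): y = (8.1/2.7)(15.42 − 8.9) + 29.5 = 49.1

49.1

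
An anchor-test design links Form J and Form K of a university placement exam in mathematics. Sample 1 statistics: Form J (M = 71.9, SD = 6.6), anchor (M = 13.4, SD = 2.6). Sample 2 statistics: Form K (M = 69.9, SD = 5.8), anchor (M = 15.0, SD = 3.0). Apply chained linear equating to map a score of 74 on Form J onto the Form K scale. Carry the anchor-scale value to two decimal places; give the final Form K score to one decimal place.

68.4

Form J → anchor (Sample 1): v = (2.6/6.6)(74 − 71.9) + 13.4 = 14.23
anchor → Form K (Sample 2): y = (5.8/3.0)(14.23 − 15.0) + 69.9 = 68.4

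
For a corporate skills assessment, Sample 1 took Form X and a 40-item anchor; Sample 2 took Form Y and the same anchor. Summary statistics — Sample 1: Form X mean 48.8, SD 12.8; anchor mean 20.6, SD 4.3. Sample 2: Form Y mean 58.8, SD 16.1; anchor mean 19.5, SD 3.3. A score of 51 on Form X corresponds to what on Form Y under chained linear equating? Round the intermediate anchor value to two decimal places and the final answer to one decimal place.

Form X → anchor (Sample 1): v = (4.3/12.8)(51 − 48.8) + 20.6 = 21.34
anchor → Form Y (Sample 2): y = (16.1/3.3)(21.34 − 19.5) + 58.8 = 67.8

67.8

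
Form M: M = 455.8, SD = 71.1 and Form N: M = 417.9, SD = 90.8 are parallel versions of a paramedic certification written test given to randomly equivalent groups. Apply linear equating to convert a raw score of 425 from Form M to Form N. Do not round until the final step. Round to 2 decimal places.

Linear equating: y = (SD_Y/SD_X)(x − M_X) + M_Y
y = (90.8/71.1)(425 − 455.8) + 417.9
y = 1.277075 × -30.8 + 417.9 = -39.3339 + 417.9 = 378.57

378.57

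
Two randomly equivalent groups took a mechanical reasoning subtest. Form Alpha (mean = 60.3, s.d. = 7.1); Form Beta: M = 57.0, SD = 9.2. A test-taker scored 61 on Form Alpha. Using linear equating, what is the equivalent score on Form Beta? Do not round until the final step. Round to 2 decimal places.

57.91

Linear equating: y = (SD_Y/SD_X)(x − M_X) + M_Y
y = (9.2/7.1)(61 − 60.3) + 57.0
y = 1.295775 × 0.7 + 57.0 = 0.9070 + 57.0 = 57.91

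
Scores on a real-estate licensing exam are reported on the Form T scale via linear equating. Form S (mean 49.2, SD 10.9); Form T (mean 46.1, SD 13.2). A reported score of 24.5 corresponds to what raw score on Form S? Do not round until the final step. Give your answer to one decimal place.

31.4

Invert y = (SD_Y/SD_X)(x − M_X) + M_Y:
x = (SD_X/SD_Y)(y − M_Y) + M_X = (10.9/13.2)(24.5 − 46.1) + 49.2
x = 0.825758 × -21.600 + 49.2 = 31.4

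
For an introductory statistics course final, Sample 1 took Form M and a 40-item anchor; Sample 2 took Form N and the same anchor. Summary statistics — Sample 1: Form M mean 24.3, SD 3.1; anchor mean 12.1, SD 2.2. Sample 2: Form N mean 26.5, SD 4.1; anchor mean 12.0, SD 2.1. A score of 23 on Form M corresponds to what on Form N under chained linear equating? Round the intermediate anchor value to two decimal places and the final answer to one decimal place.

24.9

Form M → anchor (Sample 1): v = (2.2/3.1)(23 − 24.3) + 12.1 = 11.18
anchor → Form N (Sample 2): y = (4.1/2.1)(11.18 − 12.0) + 26.5 = 24.9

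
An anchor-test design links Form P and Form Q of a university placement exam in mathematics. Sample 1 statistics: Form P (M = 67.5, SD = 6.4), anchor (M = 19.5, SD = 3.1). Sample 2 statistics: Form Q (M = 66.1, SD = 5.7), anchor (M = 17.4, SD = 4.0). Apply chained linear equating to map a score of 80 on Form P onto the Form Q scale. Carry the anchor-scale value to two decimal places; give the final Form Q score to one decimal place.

77.7

Form P → anchor (Sample 1): v = (3.1/6.4)(80 − 67.5) + 19.5 = 25.55
anchor → Form Q (Sample 2): y = (5.7/4.0)(25.55 − 17.4) + 66.1 = 77.7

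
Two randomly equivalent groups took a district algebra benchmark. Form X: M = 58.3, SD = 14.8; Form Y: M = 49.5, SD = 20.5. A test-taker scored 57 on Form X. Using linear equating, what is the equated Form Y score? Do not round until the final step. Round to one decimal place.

47.7

Linear equating: y = (SD_Y/SD_X)(x − M_X) + M_Y
y = (20.5/14.8)(57 − 58.3) + 49.5
y = 1.385135 × -1.3 + 49.5 = -1.8007 + 49.5 = 47.7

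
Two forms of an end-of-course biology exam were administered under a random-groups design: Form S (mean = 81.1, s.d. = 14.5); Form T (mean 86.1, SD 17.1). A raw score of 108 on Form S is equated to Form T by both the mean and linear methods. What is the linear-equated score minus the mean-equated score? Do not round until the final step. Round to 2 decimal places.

Mean-equated: 108 + (86.1 − 81.1) = 113.00
Linear-equated: (17.1/14.5)(108 − 81.1) + 86.1 = 117.823
Difference = 117.823 − 113.00 = 4.82

4.82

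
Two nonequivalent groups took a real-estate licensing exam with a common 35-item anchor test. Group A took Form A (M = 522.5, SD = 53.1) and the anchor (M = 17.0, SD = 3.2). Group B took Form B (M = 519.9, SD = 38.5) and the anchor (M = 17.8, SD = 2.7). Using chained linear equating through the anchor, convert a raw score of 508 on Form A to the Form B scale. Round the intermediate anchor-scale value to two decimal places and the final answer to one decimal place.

Form A → anchor (Group A): v = (3.2/53.1)(508 − 522.5) + 17.0 = 16.13
anchor → Form B (Group B): y = (38.5/2.7)(16.13 − 17.8) + 519.9 = 496.1

496.1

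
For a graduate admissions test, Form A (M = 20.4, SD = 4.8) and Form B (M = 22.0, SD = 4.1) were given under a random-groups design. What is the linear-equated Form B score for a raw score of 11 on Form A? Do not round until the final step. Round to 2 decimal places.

Linear equating: y = (SD_Y/SD_X)(x − M_X) + M_Y
y = (4.1/4.8)(11 − 20.4) + 22.0
y = 0.854167 × -9.4 + 22.0 = -8.0292 + 22.0 = 13.97

13.97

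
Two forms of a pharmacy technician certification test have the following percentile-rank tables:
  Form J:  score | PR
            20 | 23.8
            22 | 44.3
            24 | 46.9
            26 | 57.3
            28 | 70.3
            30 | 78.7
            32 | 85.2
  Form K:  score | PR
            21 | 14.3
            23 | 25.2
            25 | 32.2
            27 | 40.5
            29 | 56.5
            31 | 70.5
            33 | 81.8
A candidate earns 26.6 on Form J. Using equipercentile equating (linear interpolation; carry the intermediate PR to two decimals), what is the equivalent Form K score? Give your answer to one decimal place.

PR of 26.6 on Form J: 57.3 + (26.6 − 26)/(28 − 26) × (70.3 − 57.3) = 61.20
On Form K, PR 61.20 falls between score 29 (PR 56.5) and 31 (PR 70.5).
Interpolate: 29 + (61.20 − 56.5)/(70.5 − 56.5) × (31 − 29) = 29.7

29.7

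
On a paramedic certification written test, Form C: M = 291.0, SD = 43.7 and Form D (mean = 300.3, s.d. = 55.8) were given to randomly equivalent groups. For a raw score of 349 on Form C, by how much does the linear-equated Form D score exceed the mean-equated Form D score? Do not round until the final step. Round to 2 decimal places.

Mean-equated: 349 + (300.3 − 291.0) = 358.30
Linear-equated: (55.8/43.7)(349 − 291.0) + 300.3 = 374.359
Difference = 374.359 − 358.30 = 16.06

16.06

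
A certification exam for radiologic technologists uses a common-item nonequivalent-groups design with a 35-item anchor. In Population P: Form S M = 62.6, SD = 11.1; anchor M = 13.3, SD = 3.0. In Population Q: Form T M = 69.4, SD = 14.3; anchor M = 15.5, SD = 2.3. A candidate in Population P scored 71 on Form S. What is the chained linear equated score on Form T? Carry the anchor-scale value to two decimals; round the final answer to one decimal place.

69.8

Form S → anchor (Population P): v = (3.0/11.1)(71 − 62.6) + 13.3 = 15.57
anchor → Form T (Population Q): y = (14.3/2.3)(15.57 − 15.5) + 69.4 = 69.8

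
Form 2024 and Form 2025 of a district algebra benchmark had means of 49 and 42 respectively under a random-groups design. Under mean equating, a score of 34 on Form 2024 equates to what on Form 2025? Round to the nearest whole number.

Mean equating: y = x + (M_Y − M_X) = 34 + (42 − 49) = 27

27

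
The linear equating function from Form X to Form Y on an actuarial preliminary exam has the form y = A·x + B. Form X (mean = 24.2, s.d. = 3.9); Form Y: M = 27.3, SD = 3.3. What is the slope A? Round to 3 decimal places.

A = SD_Y / SD_X = 3.3 / 3.9 = 0.846

0.846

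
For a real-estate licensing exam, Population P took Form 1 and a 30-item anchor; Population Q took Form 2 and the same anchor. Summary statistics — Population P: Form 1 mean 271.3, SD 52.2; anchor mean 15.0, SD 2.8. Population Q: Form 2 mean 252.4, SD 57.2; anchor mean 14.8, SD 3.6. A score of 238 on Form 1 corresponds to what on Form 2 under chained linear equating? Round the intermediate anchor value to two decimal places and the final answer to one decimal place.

227.1

Form 1 → anchor (Population P): v = (2.8/52.2)(238 − 271.3) + 15.0 = 13.21
anchor → Form 2 (Population Q): y = (57.2/3.6)(13.21 − 14.8) + 252.4 = 227.1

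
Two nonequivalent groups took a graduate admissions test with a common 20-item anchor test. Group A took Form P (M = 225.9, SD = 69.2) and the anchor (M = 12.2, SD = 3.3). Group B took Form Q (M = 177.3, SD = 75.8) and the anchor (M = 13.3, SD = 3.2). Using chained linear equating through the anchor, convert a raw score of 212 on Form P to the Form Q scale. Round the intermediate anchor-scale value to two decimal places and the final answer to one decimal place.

135.6

Form P → anchor (Group A): v = (3.3/69.2)(212 − 225.9) + 12.2 = 11.54
anchor → Form Q (Group B): y = (75.8/3.2)(11.54 − 13.3) + 177.3 = 135.6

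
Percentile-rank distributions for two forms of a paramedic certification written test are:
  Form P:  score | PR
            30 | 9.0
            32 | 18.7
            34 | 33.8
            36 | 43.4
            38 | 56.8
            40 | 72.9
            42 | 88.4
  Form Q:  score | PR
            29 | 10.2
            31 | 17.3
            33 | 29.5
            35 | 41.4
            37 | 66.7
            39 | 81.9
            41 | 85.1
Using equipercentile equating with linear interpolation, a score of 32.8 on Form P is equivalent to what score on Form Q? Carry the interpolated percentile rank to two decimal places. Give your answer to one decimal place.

32.2

PR of 32.8 on Form P: 18.7 + (32.8 − 32)/(34 − 32) × (33.8 − 18.7) = 24.74
On Form Q, PR 24.74 falls between score 31 (PR 17.3) and 33 (PR 29.5).
Interpolate: 31 + (24.74 − 17.3)/(29.5 − 17.3) × (33 − 31) = 32.2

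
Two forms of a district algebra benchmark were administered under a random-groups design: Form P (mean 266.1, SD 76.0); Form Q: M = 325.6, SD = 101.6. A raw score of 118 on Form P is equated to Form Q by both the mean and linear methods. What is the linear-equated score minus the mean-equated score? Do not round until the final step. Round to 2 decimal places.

Mean-equated: 118 + (325.6 − 266.1) = 177.50
Linear-equated: (101.6/76.0)(118 − 266.1) + 325.6 = 127.614
Difference = 127.614 − 177.50 = -49.89

-49.89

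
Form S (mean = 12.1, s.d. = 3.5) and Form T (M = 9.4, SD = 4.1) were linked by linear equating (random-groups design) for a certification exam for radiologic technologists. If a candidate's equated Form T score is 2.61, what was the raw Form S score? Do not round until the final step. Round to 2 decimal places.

6.30

Invert y = (SD_Y/SD_X)(x − M_X) + M_Y:
x = (SD_X/SD_Y)(y − M_Y) + M_X = (3.5/4.1)(2.61 − 9.4) + 12.1
x = 0.853659 × -6.790 + 12.1 = 6.30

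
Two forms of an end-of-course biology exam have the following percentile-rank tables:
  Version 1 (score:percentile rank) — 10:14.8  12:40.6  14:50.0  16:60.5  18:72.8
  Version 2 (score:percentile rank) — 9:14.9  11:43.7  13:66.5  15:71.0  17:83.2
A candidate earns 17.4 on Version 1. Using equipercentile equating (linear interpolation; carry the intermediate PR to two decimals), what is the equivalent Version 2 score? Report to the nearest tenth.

14.2

PR of 17.4 on Version 1: 60.5 + (17.4 − 16)/(18 − 16) × (72.8 − 60.5) = 69.11
On Version 2, PR 69.11 falls between score 13 (PR 66.5) and 15 (PR 71.0).
Interpolate: 13 + (69.11 − 66.5)/(71.0 − 66.5) × (15 − 13) = 14.2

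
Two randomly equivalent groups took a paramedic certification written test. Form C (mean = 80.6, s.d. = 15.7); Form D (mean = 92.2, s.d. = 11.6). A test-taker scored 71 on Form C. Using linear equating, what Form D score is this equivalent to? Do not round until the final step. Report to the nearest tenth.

Linear equating: y = (SD_Y/SD_X)(x − M_X) + M_Y
y = (11.6/15.7)(71 − 80.6) + 92.2
y = 0.738854 × -9.6 + 92.2 = -7.0930 + 92.2 = 85.1

85.1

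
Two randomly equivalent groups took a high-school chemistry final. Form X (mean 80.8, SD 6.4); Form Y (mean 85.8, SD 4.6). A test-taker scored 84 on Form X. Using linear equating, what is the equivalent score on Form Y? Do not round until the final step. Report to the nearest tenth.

88.1

Linear equating: y = (SD_Y/SD_X)(x − M_X) + M_Y
y = (4.6/6.4)(84 − 80.8) + 85.8
y = 0.718750 × 3.2 + 85.8 = 2.3000 + 85.8 = 88.1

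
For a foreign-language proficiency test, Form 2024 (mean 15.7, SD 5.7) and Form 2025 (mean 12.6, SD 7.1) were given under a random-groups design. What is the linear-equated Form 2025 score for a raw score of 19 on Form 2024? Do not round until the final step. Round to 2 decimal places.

Linear equating: y = (SD_Y/SD_X)(x − M_X) + M_Y
y = (7.1/5.7)(19 − 15.7) + 12.6
y = 1.245614 × 3.3 + 12.6 = 4.1105 + 12.6 = 16.71

16.71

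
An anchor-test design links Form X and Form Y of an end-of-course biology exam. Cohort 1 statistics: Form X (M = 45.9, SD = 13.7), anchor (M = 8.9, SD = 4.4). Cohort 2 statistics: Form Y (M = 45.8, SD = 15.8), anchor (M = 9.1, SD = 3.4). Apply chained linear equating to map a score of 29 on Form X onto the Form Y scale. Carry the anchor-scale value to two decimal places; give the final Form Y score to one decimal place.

19.6

Form X → anchor (Cohort 1): v = (4.4/13.7)(29 − 45.9) + 8.9 = 3.47
anchor → Form Y (Cohort 2): y = (15.8/3.4)(3.47 − 9.1) + 45.8 = 19.6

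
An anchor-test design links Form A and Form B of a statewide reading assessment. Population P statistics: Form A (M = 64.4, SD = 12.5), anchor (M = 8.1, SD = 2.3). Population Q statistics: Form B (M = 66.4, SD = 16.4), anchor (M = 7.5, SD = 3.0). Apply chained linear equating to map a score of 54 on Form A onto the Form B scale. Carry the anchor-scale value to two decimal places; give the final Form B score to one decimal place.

Form A → anchor (Population P): v = (2.3/12.5)(54 − 64.4) + 8.1 = 6.19
anchor → Form B (Population Q): y = (16.4/3.0)(6.19 − 7.5) + 66.4 = 59.2

59.2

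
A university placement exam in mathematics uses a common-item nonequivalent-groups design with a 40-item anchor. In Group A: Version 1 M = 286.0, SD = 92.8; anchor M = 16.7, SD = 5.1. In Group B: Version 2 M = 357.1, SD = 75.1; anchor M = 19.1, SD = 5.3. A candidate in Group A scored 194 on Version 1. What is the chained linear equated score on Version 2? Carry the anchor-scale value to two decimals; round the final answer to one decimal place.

251.4

Version 1 → anchor (Group A): v = (5.1/92.8)(194 − 286.0) + 16.7 = 11.64
anchor → Version 2 (Group B): y = (75.1/5.3)(11.64 − 19.1) + 357.1 = 251.4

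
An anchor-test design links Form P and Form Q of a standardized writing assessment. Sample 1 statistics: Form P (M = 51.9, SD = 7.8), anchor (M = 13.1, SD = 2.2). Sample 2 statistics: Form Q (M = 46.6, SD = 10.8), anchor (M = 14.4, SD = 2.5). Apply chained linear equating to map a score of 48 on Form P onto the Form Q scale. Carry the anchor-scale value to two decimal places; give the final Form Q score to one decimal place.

36.2

Form P → anchor (Sample 1): v = (2.2/7.8)(48 − 51.9) + 13.1 = 12.00
anchor → Form Q (Sample 2): y = (10.8/2.5)(12.00 − 14.4) + 46.6 = 36.2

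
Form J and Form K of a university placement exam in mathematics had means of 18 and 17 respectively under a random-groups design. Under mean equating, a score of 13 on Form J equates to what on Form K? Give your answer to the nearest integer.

12

Mean equating: y = x + (M_Y − M_X) = 13 + (17 − 18) = 12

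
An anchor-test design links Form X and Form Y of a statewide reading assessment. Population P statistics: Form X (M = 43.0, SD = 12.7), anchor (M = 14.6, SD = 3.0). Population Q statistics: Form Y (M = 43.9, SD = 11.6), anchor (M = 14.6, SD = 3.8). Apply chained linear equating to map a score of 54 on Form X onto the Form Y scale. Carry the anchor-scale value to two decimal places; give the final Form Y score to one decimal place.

51.8

Form X → anchor (Population P): v = (3.0/12.7)(54 − 43.0) + 14.6 = 17.20
anchor → Form Y (Population Q): y = (11.6/3.8)(17.20 − 14.6) + 43.9 = 51.8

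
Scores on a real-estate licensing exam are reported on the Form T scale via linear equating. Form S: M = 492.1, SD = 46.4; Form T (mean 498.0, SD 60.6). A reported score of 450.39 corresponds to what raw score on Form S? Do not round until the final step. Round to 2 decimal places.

455.65

Invert y = (SD_Y/SD_X)(x − M_X) + M_Y:
x = (SD_X/SD_Y)(y − M_Y) + M_X = (46.4/60.6)(450.39 − 498.0) + 492.1
x = 0.765677 × -47.610 + 492.1 = 455.65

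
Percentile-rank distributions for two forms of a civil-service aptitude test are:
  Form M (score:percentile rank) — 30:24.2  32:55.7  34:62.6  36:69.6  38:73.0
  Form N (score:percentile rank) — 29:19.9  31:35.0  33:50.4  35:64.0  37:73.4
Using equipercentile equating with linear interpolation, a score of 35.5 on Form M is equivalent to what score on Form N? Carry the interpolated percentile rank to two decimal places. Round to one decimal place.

35.8

PR of 35.5 on Form M: 62.6 + (35.5 − 34)/(36 − 34) × (69.6 − 62.6) = 67.85
On Form N, PR 67.85 falls between score 35 (PR 64.0) and 37 (PR 73.4).
Interpolate: 35 + (67.85 − 64.0)/(73.4 − 64.0) × (37 − 35) = 35.8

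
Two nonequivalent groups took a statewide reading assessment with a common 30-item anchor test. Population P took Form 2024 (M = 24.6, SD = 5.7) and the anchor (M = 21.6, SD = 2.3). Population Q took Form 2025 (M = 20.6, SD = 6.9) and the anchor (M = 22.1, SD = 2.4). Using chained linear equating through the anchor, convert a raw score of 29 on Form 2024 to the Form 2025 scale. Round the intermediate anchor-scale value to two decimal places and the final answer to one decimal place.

24.3

Form 2024 → anchor (Population P): v = (2.3/5.7)(29 − 24.6) + 21.6 = 23.38
anchor → Form 2025 (Population Q): y = (6.9/2.4)(23.38 − 22.1) + 20.6 = 24.3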